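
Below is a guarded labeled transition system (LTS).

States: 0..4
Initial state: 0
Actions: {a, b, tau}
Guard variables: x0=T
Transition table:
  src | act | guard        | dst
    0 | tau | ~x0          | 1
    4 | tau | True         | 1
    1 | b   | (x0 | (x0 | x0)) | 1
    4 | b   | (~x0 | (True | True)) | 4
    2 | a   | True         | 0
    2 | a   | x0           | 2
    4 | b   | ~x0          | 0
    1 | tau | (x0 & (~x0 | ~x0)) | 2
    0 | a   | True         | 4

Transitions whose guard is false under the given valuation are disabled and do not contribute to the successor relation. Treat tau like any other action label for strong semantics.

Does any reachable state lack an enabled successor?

Answer: DEADLOCK-FREE

Analysis:
Reachable = {0,1,4}
  0: a→4  [1 out]
  1: b→1  [1 out]
  4: b→4  tau→1  [2 out]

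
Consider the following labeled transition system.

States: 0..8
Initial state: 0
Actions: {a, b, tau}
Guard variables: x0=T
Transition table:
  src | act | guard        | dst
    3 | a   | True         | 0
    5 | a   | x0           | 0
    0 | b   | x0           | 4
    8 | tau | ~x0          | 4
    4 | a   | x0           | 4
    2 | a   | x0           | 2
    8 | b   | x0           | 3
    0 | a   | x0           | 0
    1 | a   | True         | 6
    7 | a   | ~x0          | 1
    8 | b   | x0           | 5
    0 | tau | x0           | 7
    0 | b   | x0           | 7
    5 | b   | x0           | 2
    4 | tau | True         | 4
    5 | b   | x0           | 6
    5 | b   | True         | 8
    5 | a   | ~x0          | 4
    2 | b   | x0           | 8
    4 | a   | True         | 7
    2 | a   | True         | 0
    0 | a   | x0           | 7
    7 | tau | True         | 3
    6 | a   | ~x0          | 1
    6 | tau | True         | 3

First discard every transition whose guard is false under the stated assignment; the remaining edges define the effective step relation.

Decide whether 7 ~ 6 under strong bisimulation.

Refine partition for ~:
  round 0: {{0,1,2,3,4,5,6,7,8}}
  round 1: {{0},{1,3},{2,5},{4},{6,7},{8}}
  round 2: {{0},{1},{2},{3},{4},{5},{6,7},{8}}
stable after 3 split(s): 8 block(s)
7∈{6,7}, 6∈{6,7}

Answer: BISIMILAR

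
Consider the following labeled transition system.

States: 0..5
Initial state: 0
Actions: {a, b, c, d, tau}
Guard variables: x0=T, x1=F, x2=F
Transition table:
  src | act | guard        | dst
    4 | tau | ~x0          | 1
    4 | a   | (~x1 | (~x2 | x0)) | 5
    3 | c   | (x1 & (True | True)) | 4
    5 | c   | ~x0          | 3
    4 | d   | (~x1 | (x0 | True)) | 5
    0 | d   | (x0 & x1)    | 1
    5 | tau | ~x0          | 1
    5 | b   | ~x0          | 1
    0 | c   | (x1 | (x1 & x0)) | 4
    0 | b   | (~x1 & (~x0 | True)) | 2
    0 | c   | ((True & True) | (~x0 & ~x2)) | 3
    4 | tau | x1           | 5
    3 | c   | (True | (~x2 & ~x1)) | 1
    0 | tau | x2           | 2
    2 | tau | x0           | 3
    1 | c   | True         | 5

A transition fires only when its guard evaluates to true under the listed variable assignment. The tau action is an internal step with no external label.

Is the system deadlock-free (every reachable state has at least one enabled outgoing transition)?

Answer: DEADLOCK at state 5

Trace:
Reachable = {0,1,2,3,5}
  0: b→2  c→3  [2 out]
  1: c→5  [1 out]
  2: tau→3  [1 out]
  3: c→1  [1 out]
  5: ∅  [no exit]
Path to 5: c·c·c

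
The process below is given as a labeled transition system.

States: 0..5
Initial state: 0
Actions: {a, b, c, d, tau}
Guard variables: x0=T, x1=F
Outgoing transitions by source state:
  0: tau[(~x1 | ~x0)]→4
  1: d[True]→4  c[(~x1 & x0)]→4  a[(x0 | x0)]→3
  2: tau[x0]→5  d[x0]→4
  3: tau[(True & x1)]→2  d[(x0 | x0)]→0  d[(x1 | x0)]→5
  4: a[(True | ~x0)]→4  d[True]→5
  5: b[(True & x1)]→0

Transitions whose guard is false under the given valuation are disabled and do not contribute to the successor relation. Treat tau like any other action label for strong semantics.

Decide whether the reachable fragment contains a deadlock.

Answer: DEADLOCK at state 5

Trace:
Reach set: {0,4,5}
  0: tau→4  [1 out]
  4: a→4  d→5  [2 out]
  5: ∅  [STUCK]
trace reaching 5: tau·d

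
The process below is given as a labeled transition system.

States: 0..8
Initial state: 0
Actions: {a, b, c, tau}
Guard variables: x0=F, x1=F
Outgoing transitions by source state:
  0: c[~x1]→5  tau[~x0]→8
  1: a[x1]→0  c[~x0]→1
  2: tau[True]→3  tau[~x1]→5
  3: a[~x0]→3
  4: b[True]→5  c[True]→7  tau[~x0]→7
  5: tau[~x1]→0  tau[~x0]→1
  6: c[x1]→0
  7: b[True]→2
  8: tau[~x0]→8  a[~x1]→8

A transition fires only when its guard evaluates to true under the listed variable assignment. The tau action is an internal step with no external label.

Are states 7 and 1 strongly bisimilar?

Answer: NOT BISIMILAR

Working:
Bisimulation quotient by refinement:
  π0 = {{0,1,2,3,4,5,6,7,8}}
  π1 = {{0},{1},{2,5},{3},{4},{6},{7},{8}}
  π2 = {{0},{1},{2},{3},{4},{5},{6},{7},{8}}
9 equivalence class(es) (converged in 3)
7∈{7}, 1∈{1}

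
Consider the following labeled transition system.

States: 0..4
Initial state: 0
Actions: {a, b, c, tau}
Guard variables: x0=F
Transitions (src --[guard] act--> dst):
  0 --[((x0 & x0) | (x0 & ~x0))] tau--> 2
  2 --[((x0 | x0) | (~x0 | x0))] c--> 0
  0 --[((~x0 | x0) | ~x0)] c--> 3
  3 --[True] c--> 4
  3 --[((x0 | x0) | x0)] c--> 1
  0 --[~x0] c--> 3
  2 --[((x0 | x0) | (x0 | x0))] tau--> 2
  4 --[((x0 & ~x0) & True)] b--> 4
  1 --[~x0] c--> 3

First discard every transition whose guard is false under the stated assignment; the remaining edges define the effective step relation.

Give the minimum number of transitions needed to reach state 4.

Answer: 2

Analysis:
Breadth-first toward 4:
  L0 = {0}
  L1 = {3}
  L2 = {4}
4 enters at depth 2; path c·c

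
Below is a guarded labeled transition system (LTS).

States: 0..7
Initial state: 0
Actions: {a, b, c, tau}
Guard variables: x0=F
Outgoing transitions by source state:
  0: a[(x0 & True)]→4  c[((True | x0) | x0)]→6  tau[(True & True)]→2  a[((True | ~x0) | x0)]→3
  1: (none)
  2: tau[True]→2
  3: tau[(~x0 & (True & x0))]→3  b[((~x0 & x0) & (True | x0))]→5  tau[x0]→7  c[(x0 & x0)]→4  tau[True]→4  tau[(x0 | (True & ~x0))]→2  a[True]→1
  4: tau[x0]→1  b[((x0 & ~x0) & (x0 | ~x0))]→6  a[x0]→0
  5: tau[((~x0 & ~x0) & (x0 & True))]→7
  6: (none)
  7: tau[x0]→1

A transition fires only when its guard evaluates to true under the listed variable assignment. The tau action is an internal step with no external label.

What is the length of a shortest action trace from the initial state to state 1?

Breadth-first toward 1:
  Layer 0: {0}
  Layer 1: {2,3,6}
  Layer 2: {1,4}
depth(1)=2, e.g. a·a

Answer: 2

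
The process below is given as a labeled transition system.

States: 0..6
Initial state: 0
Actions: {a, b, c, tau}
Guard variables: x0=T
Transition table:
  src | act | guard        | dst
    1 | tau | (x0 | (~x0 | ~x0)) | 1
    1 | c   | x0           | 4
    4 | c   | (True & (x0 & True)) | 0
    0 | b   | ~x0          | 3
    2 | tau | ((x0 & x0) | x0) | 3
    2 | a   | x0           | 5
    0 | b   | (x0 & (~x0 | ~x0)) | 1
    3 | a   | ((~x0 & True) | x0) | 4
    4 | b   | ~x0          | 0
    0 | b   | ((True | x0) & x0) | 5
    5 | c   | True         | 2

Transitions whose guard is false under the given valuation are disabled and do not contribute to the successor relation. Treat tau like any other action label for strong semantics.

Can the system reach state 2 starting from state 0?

Guard filter leaves 8 enabled edge(s).
Layer 0: {0}
Layer 1: {5}  now seen {0,5}
Layer 2: {2}  now seen {0,2,5}
Layer 3: {3}  now seen {0,2,3,5}
Layer 4: {4}  now seen {0,2,3,4,5}
Reach set: {0,2,3,4,5}
Path to 2: b·c

Answer: REACHABLE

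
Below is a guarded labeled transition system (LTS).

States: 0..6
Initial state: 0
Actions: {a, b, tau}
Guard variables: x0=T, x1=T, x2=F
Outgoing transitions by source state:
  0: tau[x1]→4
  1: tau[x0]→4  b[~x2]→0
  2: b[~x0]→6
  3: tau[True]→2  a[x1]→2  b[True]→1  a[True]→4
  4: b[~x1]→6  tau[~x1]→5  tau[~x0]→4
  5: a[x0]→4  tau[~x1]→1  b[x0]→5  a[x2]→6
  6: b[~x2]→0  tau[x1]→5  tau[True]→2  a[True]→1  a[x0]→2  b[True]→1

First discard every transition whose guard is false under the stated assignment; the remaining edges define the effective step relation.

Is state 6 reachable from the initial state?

Answer: UNREACHABLE

Working:
15 transition(s) survive guard evaluation.
L0 = {0}
L1 = {4}  now seen {0,4}
Reach set: {0,4}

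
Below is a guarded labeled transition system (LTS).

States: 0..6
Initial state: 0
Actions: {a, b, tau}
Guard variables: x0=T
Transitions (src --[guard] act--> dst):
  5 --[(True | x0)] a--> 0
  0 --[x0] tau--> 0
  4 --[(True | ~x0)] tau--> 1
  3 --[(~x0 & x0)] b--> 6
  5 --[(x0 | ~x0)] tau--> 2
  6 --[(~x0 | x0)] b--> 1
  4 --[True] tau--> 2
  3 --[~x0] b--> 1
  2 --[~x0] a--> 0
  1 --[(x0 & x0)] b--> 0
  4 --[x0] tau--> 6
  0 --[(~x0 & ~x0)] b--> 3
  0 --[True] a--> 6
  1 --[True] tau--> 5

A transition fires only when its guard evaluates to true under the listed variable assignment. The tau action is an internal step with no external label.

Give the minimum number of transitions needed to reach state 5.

Answer: 3

Analysis:
Layered search for 5:
  L0 = {0}
  L1 = {6}
  L2 = {1}
  L3 = {5}
5 enters at depth 3; path a·b·tau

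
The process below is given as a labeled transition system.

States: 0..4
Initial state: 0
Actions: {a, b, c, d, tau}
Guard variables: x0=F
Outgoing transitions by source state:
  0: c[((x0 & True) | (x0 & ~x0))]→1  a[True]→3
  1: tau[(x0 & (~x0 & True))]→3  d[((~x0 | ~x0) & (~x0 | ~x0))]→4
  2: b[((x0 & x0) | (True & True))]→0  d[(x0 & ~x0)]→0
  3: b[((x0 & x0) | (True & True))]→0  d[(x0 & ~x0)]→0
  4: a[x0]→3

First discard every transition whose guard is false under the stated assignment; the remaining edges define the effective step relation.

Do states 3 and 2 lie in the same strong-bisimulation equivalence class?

Answer: BISIMILAR

Trace:
Refine partition for ~:
  π0 = {{0,1,2,3,4}}
  π1 = {{0},{1},{2,3},{4}}
stable after 2 split(s): 4 block(s)
[3]={2,3}  [2]={2,3}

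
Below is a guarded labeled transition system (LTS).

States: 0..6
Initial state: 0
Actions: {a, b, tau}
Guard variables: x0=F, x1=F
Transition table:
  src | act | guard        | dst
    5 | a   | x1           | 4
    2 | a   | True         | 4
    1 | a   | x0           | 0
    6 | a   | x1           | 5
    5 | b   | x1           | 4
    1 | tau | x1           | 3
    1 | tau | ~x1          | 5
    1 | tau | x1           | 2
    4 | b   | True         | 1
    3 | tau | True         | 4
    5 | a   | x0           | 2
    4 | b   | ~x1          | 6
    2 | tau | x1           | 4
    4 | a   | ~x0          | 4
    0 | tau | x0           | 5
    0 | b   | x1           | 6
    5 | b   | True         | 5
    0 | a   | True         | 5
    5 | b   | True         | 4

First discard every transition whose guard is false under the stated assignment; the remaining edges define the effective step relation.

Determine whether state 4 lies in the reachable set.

Answer: REACHABLE

Working:
Guard filter leaves 9 enabled edge(s).
L0 = {0}
L1 = {5}  total {0,5}
L2 = {4}  total {0,4,5}
L3 = {1,6}  total {0,1,4,5,6}
Reach set: {0,1,4,5,6}
witness 4: a·b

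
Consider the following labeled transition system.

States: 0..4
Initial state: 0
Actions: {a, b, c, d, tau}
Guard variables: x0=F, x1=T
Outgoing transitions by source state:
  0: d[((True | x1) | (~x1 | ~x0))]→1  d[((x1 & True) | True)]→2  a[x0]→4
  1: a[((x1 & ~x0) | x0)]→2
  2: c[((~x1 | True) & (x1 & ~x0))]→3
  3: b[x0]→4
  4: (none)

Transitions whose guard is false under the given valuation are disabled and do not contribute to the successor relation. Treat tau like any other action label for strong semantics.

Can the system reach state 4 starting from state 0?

Answer: UNREACHABLE

Trace:
4 transition(s) survive guard evaluation.
depth 0: {0}
depth 1: {1,2}  cumulative {0,1,2}
depth 2: {3}  cumulative {0,1,2,3}
Reach set: {0,1,2,3}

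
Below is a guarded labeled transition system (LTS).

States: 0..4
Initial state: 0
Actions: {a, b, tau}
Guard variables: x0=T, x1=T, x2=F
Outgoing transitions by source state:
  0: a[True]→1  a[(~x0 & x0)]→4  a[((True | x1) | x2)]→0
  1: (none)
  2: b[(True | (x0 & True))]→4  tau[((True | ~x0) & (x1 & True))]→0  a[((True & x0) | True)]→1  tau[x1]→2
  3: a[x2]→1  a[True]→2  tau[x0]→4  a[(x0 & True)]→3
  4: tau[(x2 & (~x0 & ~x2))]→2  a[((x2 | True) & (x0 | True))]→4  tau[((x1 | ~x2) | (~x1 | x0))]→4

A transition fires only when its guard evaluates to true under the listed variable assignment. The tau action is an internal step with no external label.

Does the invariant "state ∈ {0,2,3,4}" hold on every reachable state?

Safe = {0,2,3,4}
Reach set: {0,1}
  0: ✓
  1: outside
reach 1 via a — violates

Answer: INVARIANT VIOLATED at state 1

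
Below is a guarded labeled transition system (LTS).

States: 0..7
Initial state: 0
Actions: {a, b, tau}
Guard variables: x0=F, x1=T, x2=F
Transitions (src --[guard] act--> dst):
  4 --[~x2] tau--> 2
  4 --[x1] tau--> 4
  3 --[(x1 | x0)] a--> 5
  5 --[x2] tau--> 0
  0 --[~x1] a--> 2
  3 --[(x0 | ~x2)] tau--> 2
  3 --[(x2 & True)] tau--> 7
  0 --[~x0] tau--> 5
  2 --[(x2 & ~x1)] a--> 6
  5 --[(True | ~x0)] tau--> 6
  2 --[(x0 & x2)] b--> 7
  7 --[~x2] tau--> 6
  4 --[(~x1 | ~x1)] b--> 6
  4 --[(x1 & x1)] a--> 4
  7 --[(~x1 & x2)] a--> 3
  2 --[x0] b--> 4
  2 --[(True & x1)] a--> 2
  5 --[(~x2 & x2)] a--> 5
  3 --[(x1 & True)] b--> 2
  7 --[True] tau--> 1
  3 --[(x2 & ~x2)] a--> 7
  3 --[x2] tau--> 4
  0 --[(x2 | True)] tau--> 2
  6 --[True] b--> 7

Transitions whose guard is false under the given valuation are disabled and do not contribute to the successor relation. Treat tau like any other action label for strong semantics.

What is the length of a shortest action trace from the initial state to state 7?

Answer: 3

Working:
Layered search for 7:
  L0 = {0}
  L1 = {2,5}
  L2 = {6}
  L3 = {7}
7 enters at depth 3; path tau·tau·b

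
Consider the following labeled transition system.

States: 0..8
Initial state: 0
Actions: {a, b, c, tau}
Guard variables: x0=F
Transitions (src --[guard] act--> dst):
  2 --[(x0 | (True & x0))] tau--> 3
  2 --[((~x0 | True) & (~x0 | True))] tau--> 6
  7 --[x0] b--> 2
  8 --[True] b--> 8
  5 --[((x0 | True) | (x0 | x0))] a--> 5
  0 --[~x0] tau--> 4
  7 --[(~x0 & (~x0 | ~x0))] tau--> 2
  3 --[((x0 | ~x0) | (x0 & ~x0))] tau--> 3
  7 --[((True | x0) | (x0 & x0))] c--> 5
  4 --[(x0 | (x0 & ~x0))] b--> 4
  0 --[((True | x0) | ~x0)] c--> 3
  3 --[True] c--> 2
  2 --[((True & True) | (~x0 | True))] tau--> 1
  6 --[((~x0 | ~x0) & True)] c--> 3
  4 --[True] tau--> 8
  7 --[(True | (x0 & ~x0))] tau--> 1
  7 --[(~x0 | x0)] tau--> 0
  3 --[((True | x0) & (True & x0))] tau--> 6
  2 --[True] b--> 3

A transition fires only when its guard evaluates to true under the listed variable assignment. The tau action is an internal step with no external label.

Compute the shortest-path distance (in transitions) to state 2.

Answer: 2

Trace:
Layered search for 2:
  depth 0: {0}
  depth 1: {3,4}
  depth 2: {2,8}
depth(2)=2, e.g. c·c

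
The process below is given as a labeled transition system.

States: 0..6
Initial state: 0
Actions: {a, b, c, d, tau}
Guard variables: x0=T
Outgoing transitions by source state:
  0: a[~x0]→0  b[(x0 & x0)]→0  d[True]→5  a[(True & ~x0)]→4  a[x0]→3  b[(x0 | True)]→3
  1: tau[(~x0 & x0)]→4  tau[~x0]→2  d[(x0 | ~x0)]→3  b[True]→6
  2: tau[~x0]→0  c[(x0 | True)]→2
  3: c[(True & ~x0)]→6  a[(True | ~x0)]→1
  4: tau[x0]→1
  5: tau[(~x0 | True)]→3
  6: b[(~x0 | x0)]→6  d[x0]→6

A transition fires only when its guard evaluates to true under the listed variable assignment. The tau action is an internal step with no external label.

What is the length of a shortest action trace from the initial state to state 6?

Breadth-first toward 6:
  depth 0: {0}
  depth 1: {3,5}
  depth 2: {1}
  depth 3: {6}
first hit 6 at d=3 via a·a·b

Answer: 3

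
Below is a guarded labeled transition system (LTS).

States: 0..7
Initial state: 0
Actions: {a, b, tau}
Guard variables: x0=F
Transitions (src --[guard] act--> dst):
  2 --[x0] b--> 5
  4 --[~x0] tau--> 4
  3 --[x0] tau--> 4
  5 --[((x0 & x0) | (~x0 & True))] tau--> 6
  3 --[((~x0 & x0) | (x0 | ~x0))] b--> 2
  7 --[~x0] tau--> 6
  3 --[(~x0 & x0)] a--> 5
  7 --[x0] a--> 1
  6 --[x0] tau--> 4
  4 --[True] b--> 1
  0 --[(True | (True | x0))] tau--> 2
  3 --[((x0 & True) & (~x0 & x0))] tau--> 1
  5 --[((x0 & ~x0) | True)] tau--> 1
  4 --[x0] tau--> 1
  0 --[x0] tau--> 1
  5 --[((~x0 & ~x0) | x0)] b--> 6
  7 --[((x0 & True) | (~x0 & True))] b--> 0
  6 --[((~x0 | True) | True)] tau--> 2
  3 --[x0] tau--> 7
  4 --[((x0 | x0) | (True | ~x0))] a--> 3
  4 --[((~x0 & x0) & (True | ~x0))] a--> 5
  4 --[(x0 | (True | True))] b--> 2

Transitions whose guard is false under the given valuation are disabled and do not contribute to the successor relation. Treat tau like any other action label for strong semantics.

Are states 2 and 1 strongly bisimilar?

Answer: BISIMILAR

Analysis:
Refine partition for ~:
  round 0: {{0,1,2,3,4,5,6,7}}
  round 1: {{0,6},{1,2},{3},{4},{5,7}}
  round 2: {{0,6},{1,2},{3},{4},{5},{7}}
6 equivalence class(es) (converged in 3)
class of 2: {1,2}; class of 1: {1,2}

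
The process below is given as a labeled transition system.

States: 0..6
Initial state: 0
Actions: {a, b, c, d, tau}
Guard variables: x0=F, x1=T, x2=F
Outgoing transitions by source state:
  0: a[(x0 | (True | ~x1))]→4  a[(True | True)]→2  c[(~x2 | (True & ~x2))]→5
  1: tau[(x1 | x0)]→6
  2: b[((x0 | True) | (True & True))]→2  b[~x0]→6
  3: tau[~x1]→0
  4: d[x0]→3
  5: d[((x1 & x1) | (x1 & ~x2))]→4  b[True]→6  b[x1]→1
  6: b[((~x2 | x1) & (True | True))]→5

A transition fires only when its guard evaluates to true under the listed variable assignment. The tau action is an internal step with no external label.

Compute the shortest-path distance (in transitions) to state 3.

Answer: UNREACHABLE

Analysis:
Layered search for 3:
  L0 = {0}
  L1 = {2,4,5}
  L2 = {1,6}
3 never appears.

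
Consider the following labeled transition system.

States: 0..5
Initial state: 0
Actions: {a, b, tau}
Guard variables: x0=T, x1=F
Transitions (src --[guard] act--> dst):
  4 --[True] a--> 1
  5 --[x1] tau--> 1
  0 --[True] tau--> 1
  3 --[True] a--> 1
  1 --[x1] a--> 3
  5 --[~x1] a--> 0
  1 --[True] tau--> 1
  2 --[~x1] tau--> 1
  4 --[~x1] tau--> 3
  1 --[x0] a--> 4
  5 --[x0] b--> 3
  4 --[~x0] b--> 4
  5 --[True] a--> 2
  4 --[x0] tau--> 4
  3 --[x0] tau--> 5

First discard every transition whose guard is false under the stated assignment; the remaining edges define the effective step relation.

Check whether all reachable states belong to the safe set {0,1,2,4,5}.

Answer: INVARIANT VIOLATED at state 3

Working:
Safe = {0,1,2,4,5}
R = {0,1,2,3,4,5}
  0: safe
  1: safe
  2: safe
  3: VIOLATES
  4: safe
  5: safe
witness against invariant: tau·a·tau → 3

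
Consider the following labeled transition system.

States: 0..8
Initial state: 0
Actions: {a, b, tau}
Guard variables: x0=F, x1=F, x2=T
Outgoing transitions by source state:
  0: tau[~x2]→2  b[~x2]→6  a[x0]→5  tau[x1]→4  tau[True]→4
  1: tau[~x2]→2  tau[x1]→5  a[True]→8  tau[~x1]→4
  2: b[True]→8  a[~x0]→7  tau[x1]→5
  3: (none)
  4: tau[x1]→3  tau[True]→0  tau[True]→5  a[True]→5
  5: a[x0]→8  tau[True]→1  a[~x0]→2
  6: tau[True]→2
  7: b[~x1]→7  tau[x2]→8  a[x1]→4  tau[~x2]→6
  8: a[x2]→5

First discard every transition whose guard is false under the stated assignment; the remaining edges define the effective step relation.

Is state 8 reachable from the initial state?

Guard filter leaves 14 enabled edge(s).
L0 = {0}
L1 = {4}  cumulative {0,4}
L2 = {5}  cumulative {0,4,5}
L3 = {1,2}  cumulative {0,1,2,4,5}
L4 = {7,8}  cumulative {0,1,2,4,5,7,8}
Reach set: {0,1,2,4,5,7,8}
Path to 8: tau·tau·tau·a

Answer: REACHABLE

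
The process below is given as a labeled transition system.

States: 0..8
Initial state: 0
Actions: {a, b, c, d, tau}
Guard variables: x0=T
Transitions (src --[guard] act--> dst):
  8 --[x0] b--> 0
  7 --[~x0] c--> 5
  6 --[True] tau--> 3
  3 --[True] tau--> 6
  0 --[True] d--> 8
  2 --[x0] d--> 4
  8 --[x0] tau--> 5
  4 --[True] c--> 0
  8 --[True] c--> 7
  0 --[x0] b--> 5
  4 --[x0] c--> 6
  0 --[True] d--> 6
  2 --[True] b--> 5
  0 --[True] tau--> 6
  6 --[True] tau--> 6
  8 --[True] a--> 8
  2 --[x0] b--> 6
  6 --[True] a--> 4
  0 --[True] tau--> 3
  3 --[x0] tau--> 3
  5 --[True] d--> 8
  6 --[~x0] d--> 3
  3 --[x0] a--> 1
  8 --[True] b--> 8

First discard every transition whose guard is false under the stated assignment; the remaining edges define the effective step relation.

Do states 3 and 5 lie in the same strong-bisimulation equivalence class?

Compute ~ classes (split until stable):
  round 0: {{0,1,2,3,4,5,6,7,8}}
  round 1: {{0},{1,7},{2},{3,6},{4},{5},{8}}
  round 2: {{0},{1,7},{2},{3},{4},{5},{6},{8}}
Fixed point at round 3; 8 class(es).
[3]={3}  [5]={5}

Answer: NOT BISIMILAR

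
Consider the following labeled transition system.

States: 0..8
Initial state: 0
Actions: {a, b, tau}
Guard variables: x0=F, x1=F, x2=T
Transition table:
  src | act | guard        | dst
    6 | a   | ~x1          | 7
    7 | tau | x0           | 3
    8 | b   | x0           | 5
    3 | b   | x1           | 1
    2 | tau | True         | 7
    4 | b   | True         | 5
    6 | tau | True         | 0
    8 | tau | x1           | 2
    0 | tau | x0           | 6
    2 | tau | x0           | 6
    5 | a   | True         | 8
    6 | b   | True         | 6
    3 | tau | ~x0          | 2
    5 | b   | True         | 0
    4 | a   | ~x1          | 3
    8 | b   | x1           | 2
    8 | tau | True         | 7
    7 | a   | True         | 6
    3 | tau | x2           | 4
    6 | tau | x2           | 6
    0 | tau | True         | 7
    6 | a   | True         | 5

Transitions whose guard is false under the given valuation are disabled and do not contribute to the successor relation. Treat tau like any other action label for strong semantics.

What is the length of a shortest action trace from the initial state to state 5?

Answer: 3

Trace:
Layered search for 5:
  Layer 0: {0}
  Layer 1: {7}
  Layer 2: {6}
  Layer 3: {5}
first hit 5 at d=3 via tau·a·a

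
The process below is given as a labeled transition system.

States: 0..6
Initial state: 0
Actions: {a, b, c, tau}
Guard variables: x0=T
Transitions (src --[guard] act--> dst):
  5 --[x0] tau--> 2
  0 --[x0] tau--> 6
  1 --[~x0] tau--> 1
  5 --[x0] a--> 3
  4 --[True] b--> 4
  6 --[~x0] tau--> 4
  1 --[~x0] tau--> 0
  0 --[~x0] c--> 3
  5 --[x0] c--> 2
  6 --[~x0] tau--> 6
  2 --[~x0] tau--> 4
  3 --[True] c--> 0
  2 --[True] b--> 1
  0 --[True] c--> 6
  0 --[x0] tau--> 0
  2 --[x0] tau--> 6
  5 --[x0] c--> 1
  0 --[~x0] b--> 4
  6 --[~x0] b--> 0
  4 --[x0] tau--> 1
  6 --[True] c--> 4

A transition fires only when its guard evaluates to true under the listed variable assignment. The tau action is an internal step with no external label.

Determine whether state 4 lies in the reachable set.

After dropping false guards: 13 live edges.
L0 = {0}
L1 = {6}  total {0,6}
L2 = {4}  total {0,4,6}
L3 = {1}  total {0,1,4,6}
Reachable = {0,1,4,6}
witness 4: tau·c

Answer: REACHABLE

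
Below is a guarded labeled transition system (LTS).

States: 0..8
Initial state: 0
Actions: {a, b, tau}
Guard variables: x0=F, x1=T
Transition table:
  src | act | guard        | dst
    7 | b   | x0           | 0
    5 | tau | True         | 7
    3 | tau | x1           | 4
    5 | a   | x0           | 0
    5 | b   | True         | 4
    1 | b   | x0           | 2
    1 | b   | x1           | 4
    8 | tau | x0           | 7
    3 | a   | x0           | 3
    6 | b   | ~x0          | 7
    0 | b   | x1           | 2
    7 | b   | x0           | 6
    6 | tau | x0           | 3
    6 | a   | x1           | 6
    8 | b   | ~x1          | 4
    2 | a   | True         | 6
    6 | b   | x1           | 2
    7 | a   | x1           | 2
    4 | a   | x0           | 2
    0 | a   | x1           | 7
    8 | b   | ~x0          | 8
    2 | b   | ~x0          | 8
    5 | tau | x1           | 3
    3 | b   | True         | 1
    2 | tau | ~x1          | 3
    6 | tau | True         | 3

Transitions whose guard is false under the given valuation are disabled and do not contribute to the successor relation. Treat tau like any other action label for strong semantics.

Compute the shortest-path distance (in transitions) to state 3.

Answer: 3

Trace:
Layered search for 3:
  Layer 0: {0}
  Layer 1: {2,7}
  Layer 2: {6,8}
  Layer 3: {3}
first hit 3 at d=3 via b·a·tau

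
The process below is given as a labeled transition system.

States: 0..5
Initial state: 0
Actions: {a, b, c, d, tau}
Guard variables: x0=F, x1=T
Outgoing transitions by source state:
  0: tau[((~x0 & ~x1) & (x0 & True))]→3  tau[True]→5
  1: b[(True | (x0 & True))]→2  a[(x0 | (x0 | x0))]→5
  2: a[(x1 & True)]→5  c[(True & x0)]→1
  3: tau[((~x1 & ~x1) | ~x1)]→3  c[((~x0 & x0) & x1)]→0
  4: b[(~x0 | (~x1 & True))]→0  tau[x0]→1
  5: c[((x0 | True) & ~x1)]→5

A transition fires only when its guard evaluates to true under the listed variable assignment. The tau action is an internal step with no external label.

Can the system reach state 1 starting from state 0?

Answer: UNREACHABLE

Trace:
4 transition(s) survive guard evaluation.
depth 0: {0}
depth 1: {5}  cumulative {0,5}
Reach set: {0,5}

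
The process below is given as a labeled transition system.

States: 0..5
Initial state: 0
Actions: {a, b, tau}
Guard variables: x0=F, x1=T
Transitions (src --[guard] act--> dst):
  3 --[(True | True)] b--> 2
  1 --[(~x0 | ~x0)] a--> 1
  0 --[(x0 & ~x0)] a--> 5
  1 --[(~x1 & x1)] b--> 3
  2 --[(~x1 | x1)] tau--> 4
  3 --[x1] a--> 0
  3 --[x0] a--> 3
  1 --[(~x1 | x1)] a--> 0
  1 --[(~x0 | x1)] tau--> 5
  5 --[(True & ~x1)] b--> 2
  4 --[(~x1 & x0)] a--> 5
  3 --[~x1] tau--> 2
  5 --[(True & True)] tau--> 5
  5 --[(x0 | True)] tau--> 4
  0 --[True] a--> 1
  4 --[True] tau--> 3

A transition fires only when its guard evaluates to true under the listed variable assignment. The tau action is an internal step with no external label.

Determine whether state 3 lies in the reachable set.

After dropping false guards: 10 live edges.
depth 0: {0}
depth 1: {1}  now seen {0,1}
depth 2: {5}  now seen {0,1,5}
depth 3: {4}  now seen {0,1,4,5}
depth 4: {3}  now seen {0,1,3,4,5}
depth 5: {2}  now seen {0,1,2,3,4,5}
Reachable = {0,1,2,3,4,5}
Path to 3: a·tau·tau·tau

Answer: REACHABLE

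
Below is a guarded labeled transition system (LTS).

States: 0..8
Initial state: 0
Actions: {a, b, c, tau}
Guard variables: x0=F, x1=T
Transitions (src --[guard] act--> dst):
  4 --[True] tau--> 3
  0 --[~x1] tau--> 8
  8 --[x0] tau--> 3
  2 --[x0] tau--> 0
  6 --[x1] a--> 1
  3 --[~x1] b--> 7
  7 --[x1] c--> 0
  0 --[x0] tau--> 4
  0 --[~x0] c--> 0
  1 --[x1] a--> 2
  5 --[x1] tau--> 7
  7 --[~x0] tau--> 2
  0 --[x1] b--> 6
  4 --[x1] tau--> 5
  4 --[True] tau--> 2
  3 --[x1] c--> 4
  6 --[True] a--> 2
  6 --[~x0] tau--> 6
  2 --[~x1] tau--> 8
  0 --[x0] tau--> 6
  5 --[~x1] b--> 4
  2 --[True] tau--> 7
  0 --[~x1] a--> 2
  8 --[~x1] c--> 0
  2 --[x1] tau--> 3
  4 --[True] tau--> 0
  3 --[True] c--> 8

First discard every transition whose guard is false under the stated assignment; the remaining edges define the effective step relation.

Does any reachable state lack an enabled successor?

Answer: DEADLOCK at state 8

Working:
R = {0,1,2,3,4,5,6,7,8}
  0: b→6  c→0  [2 out]
  1: a→2  [1 out]
  2: tau→3  tau→7  [2 out]
  3: c→4  c→8  [2 out]
  4: tau→0  tau→2  tau→3  tau→5  [4 out]
  5: tau→7  [1 out]
  6: a→1  a→2  tau→6  [3 out]
  7: c→0  tau→2  [2 out]
  8: ∅  [no exit]
witness 8: b·a·tau·c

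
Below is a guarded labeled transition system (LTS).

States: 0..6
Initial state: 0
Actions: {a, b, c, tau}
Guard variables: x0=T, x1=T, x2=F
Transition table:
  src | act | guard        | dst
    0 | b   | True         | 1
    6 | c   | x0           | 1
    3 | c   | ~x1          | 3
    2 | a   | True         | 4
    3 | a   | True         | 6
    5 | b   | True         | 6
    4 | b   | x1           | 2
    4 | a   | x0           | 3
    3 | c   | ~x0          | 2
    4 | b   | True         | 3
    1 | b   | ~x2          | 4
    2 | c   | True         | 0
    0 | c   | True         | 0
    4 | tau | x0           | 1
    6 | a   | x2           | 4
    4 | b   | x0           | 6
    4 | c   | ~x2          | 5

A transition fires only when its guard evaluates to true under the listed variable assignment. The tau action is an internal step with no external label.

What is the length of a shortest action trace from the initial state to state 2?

Layered search for 2:
  Layer 0: {0}
  Layer 1: {1}
  Layer 2: {4}
  Layer 3: {2,3,5,6}
2 enters at depth 3; path b·b·b

Answer: 3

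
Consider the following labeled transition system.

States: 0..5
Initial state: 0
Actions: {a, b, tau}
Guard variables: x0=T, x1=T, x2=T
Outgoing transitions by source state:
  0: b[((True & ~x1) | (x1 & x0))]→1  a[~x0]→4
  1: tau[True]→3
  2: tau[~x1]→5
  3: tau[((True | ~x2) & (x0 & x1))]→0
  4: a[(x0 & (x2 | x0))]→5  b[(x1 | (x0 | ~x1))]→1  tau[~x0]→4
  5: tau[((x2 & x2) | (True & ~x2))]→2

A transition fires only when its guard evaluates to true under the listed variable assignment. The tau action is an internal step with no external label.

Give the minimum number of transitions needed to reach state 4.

Layered search for 4:
  L0 = {0}
  L1 = {1}
  L2 = {3}
4 never appears.

Answer: UNREACHABLE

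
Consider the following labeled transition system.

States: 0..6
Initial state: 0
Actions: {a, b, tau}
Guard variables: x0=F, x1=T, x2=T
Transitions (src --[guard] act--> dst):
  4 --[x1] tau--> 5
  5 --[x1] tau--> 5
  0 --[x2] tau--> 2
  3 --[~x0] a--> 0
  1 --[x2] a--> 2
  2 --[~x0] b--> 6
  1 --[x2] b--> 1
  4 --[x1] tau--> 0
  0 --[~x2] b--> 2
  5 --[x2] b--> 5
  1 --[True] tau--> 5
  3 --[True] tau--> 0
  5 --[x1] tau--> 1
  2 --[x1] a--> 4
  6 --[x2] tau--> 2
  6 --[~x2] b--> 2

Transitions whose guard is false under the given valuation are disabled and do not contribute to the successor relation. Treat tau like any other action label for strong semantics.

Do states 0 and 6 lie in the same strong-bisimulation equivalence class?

Answer: BISIMILAR

Working:
Bisimulation quotient by refinement:
  round 0: {{0,1,2,3,4,5,6}}
  round 1: {{0,4,6},{1},{2},{3},{5}}
  round 2: {{0,6},{1},{2},{3},{4},{5}}
stable after 3 split(s): 6 block(s)
[0]={0,6}  [6]={0,6}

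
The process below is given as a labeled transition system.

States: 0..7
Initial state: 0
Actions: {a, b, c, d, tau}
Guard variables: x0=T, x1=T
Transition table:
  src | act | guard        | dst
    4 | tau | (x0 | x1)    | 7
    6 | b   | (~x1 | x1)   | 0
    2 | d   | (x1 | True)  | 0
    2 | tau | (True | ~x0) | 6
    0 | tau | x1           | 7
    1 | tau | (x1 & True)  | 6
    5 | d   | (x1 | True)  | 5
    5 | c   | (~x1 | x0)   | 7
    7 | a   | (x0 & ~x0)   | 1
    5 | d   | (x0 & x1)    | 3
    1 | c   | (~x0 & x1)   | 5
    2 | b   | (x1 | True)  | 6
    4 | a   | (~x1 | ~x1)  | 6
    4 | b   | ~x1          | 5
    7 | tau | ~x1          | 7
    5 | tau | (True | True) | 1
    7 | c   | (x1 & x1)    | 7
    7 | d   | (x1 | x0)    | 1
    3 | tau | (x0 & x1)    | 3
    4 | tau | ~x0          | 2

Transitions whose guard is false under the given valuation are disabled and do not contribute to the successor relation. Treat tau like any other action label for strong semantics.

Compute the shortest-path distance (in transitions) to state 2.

BFS to 2:
  depth 0: {0}
  depth 1: {7}
  depth 2: {1}
  depth 3: {6}
2 never appears.

Answer: UNREACHABLE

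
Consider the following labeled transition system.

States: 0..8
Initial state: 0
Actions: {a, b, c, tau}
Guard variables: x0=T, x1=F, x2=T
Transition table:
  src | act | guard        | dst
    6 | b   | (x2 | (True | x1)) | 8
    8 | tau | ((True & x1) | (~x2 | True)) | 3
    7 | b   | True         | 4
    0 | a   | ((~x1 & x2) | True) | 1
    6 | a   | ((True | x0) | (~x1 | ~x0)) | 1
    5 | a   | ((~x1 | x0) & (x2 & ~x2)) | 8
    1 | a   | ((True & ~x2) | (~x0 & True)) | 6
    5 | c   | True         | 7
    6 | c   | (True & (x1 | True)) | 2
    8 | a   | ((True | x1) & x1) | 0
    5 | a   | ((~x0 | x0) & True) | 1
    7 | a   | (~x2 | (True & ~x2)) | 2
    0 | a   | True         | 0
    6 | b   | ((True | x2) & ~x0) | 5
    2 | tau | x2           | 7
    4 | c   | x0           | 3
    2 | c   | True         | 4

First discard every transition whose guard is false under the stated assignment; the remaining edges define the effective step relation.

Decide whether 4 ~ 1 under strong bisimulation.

Refine partition for ~:
  P[0] = {{0,1,2,3,4,5,6,7,8}}
  P[1] = {{0},{1,3},{2},{4},{5},{6},{7},{8}}
8 equivalence class(es) (converged in 2)
class of 4: {4}; class of 1: {1,3}

Answer: NOT BISIMILAR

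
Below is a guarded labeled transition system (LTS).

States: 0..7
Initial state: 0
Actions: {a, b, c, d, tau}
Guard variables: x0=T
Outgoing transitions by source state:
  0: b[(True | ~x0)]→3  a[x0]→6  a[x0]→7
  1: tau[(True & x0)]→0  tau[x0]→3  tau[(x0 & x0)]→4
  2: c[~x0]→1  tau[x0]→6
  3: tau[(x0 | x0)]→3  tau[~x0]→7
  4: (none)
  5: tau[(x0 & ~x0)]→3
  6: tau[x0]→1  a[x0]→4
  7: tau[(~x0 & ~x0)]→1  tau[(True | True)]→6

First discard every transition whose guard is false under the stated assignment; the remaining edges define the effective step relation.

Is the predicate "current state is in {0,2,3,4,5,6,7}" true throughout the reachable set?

Answer: INVARIANT VIOLATED at state 1

Working:
Inv-set: {0,2,3,4,5,6,7}
R = {0,1,3,4,6,7}
  0: ✓
  1: VIOLATES
  3: ✓
  4: ✓
  6: ✓
  7: ✓
reach 1 via a·tau — violates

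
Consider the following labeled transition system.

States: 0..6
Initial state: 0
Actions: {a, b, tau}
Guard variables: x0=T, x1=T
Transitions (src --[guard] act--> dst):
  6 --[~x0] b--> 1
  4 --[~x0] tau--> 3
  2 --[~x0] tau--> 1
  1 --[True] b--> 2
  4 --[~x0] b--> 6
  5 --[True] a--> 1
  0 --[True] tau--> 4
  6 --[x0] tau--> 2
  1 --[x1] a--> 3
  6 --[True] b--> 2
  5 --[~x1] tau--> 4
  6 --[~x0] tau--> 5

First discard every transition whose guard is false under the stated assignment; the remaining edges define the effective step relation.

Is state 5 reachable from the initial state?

Answer: UNREACHABLE

Analysis:
6 transition(s) survive guard evaluation.
L0 = {0}
L1 = {4}  now seen {0,4}
Reach set: {0,4}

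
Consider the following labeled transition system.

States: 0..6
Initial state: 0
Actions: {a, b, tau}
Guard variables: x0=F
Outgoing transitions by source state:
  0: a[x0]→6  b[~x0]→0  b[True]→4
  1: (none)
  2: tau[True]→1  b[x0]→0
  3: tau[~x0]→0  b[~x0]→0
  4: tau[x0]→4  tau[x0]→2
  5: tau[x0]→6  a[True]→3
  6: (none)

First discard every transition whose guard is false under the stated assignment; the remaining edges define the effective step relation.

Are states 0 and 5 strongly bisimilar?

Bisimulation quotient by refinement:
  π0 = {{0,1,2,3,4,5,6}}
  π1 = {{0},{1,4,6},{2},{3},{5}}
5 equivalence class(es) (converged in 2)
[0]={0}  [5]={5}

Answer: NOT BISIMILAR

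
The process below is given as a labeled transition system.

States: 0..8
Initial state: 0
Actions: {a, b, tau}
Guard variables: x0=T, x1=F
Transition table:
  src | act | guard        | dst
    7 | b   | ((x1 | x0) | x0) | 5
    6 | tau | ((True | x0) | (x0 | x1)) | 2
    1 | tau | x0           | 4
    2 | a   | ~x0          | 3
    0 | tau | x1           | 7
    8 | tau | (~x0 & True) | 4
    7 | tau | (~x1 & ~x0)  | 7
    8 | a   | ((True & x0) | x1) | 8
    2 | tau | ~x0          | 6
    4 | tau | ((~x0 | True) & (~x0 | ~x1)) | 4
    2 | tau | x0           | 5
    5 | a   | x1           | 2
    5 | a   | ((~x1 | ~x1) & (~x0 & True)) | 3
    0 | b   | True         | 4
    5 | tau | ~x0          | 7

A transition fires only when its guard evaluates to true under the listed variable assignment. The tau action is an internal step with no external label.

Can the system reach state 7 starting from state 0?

Answer: UNREACHABLE

Trace:
Guard filter leaves 7 enabled edge(s).
depth 0: {0}
depth 1: {4}  cumulative {0,4}
R = {0,4}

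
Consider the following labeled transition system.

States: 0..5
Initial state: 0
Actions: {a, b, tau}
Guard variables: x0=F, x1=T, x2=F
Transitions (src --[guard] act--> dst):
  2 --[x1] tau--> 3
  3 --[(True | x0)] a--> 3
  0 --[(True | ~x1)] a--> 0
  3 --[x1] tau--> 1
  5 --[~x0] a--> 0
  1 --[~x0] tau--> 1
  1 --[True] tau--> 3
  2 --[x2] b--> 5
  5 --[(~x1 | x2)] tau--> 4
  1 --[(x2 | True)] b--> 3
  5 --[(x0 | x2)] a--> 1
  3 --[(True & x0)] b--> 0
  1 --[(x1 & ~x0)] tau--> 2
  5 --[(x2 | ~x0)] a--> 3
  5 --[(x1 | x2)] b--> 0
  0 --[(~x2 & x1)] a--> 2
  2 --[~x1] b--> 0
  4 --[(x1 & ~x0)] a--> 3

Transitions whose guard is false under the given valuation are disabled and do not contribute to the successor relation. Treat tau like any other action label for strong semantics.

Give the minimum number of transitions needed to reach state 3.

Answer: 2

Analysis:
Breadth-first toward 3:
  depth 0: {0}
  depth 1: {2}
  depth 2: {3}
3 enters at depth 2; path a·tau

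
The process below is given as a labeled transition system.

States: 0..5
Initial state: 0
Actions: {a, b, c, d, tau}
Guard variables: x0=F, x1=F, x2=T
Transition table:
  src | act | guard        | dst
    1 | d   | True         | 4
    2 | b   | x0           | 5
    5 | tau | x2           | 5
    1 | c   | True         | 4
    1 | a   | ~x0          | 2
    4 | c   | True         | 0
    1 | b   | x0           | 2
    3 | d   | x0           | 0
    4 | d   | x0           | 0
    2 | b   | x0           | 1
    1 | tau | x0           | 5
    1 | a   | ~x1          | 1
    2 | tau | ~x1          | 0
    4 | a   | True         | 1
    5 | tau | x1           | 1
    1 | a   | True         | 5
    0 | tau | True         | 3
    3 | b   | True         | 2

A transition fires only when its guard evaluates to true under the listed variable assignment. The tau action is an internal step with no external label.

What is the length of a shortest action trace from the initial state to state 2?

BFS to 2:
  L0 = {0}
  L1 = {3}
  L2 = {2}
depth(2)=2, e.g. tau·b

Answer: 2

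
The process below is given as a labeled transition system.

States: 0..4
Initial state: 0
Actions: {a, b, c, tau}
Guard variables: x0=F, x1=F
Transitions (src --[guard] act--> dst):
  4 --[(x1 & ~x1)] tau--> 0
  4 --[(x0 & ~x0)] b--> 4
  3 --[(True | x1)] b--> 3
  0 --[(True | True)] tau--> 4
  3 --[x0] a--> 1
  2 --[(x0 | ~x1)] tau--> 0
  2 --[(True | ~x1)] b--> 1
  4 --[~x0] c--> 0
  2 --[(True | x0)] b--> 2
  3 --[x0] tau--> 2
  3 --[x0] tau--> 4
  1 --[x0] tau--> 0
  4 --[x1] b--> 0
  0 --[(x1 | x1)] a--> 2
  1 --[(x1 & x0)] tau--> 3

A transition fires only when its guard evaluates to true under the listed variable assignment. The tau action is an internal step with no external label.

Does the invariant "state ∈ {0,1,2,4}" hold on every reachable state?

Answer: INVARIANT HOLDS

Trace:
Inv-set: {0,1,2,4}
Reach set: {0,4}
  0: ✓
  4: ✓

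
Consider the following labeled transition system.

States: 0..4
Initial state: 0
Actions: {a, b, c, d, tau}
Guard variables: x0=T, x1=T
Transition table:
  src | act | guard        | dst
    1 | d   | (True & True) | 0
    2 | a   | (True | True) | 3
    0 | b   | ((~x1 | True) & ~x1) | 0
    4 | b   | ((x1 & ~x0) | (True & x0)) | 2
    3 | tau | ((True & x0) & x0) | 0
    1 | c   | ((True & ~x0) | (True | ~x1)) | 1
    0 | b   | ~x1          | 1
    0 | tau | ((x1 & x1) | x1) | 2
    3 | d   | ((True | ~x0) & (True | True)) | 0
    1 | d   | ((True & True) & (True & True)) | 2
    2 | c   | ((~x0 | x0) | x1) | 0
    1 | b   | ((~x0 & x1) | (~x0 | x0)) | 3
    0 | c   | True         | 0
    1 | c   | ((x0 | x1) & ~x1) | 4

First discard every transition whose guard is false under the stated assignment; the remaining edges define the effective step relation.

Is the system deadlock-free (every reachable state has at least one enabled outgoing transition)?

Reach set: {0,2,3}
  0: c→0  tau→2  [2 exit(s)]
  2: a→3  c→0  [2 exit(s)]
  3: d→0  tau→0  [2 exit(s)]

Answer: DEADLOCK-FREE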